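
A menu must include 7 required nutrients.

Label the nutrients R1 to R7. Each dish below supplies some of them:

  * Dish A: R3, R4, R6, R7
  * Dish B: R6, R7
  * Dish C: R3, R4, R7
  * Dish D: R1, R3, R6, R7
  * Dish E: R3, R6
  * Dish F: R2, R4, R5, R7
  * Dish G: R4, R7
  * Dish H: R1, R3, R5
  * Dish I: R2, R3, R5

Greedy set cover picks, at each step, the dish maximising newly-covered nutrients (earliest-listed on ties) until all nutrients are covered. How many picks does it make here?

Greedy: pick A (covers 4 new) → pick F (covers 2 new) → pick D (covers 1 new). Total picks: 3.
(The true minimum cover uses only 2 dishes, so greedy is not optimal here.)

3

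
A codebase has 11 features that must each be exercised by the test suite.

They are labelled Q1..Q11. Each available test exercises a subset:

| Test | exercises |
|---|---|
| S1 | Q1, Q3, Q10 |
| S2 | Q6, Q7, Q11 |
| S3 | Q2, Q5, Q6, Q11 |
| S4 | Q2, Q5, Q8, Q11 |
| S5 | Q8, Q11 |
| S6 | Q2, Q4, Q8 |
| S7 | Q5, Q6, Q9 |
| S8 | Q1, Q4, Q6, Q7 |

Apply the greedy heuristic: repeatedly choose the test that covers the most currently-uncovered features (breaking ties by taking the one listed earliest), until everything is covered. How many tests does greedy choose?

Greedy: pick S3 (covers 4 new) → pick S1 (covers 3 new) → pick S6 (covers 2 new) → pick S2 (covers 1 new) → pick S7 (covers 1 new). Total picks: 5.
(The true minimum cover uses only 4 tests, so greedy is not optimal here.)

5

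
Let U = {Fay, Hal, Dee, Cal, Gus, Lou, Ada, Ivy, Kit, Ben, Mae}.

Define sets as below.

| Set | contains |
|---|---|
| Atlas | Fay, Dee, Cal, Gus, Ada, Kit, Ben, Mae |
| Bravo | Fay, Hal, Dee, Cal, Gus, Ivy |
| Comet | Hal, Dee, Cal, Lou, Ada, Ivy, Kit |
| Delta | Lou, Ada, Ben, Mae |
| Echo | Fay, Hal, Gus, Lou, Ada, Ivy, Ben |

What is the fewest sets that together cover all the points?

2

Take {Atlas, Echo}. Their union is {Fay, Hal, Dee, Cal, Gus, Lou, Ada, Ivy, Kit, Ben, Mae}, which is all 11 points.
No single set has all 11 points (the largest, Atlas, has 8), so 2 is optimal.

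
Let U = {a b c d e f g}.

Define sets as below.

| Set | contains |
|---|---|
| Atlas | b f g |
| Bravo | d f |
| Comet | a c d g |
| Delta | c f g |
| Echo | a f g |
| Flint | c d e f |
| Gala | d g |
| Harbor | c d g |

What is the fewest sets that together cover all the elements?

Atlas and Comet and Flint together: Atlas ∪ Comet ∪ Flint = {a, b, c, d, e, f, g} — every element is covered.
Only Atlas contains b, so Atlas is forced; the remaining 4 elements need at least 2 more sets (each remaining set adds at most 3) — so at least 3 sets are needed, and 3 is optimal.

3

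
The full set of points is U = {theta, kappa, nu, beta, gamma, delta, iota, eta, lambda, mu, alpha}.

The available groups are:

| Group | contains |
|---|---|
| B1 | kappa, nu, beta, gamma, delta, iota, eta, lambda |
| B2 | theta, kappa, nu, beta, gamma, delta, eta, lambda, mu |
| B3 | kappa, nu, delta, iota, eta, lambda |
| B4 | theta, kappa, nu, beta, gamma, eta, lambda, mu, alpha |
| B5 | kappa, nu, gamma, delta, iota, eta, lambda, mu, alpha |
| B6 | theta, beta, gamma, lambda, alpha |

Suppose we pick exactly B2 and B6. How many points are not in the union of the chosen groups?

1

Union of B2, B6 = {theta, kappa, nu, beta, gamma, delta, eta, lambda, mu, alpha}.
Not covered: iota — 1 point.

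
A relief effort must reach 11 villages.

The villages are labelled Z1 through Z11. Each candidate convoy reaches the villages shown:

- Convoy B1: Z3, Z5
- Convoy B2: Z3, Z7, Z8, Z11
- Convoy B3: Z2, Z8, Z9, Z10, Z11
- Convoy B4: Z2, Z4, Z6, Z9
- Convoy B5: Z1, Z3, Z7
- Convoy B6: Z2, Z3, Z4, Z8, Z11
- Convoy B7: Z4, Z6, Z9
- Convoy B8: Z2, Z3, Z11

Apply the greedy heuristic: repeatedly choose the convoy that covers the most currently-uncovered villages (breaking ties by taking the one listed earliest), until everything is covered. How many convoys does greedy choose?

Greedy: pick B3 (covers 5 new) → pick B5 (covers 3 new) → pick B4 (covers 2 new) → pick B1 (covers 1 new). Total picks: 4.

4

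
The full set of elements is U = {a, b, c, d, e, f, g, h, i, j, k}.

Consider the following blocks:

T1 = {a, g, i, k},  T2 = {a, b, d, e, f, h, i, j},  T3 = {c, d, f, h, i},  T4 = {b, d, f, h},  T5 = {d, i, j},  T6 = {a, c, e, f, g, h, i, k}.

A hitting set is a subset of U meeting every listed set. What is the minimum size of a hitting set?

2

Take T = {d, i}. Each listed block contains at least one of these, so T is a hitting set of size 2.
The blocks T1, T4 are pairwise disjoint, so any hitting set needs a separate element for each — at least 2. Hence 2 is optimal.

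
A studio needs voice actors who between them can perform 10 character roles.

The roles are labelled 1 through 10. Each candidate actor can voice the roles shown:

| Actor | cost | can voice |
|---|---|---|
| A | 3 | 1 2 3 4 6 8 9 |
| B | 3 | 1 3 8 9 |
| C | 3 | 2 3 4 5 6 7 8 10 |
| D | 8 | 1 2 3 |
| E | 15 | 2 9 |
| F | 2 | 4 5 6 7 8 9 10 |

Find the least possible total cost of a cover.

A, F together cover every role (A ∪ F = {1, 2, 3, 4, 5, 6, 7, 8, 9, 10}); total cost 3 + 2 = 5.
No covering selection has total cost below 5.

5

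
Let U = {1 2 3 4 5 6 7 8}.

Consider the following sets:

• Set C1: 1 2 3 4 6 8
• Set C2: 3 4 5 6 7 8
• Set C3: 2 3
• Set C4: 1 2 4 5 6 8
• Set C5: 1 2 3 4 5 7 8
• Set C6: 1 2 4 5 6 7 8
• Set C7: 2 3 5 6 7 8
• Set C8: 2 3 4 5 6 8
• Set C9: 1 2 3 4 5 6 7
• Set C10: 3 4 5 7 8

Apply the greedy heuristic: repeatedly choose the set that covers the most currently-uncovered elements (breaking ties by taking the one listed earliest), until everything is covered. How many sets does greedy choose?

Greedy: pick C5 (covers 7 new) → pick C1 (covers 1 new). Total picks: 2.

2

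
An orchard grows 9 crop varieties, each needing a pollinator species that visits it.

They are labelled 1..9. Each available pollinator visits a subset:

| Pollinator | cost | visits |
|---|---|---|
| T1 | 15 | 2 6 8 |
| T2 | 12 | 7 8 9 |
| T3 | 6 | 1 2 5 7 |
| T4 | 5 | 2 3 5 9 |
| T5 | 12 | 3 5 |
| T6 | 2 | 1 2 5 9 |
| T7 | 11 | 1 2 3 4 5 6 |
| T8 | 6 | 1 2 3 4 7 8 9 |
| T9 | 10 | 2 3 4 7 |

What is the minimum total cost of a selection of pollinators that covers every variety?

T7, T8 together cover every variety (T7 ∪ T8 = {1, 2, 3, 4, 5, 6, 7, 8, 9}); total cost 11 + 6 = 17.
The greedy pick T6, T8, T7 costs 19; no covering selection beats 17.

17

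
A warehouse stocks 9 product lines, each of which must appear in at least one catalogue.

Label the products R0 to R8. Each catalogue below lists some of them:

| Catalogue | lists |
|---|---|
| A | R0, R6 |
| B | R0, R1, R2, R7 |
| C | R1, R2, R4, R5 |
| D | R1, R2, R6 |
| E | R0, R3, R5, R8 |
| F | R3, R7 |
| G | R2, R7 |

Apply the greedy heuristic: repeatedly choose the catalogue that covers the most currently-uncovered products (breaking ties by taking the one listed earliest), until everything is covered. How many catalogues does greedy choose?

4

Greedy: pick B (covers 4 new) → pick E (covers 3 new) → pick A (covers 1 new) → pick C (covers 1 new). Total picks: 4.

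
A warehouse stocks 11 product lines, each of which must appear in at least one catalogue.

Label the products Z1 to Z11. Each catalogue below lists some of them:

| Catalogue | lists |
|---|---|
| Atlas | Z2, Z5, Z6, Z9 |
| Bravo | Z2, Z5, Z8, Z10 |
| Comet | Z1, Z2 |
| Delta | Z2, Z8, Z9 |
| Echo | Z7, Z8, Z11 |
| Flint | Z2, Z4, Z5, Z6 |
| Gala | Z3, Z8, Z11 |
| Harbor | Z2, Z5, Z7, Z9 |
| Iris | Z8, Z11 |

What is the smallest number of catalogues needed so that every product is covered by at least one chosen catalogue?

Bravo and Comet and Flint and Gala and Harbor together: Bravo ∪ Comet ∪ Flint ∪ Gala ∪ Harbor = {Z1, Z2, Z3, Z4, Z5, Z6, Z7, Z8, Z9, Z10, Z11} — every product is covered.
Only Bravo contains Z10, so Bravo is forced; the remaining 7 products need at least 4 more catalogues (each remaining catalogue adds at most 2) — so at least 5 catalogues are needed, and 5 is optimal.

5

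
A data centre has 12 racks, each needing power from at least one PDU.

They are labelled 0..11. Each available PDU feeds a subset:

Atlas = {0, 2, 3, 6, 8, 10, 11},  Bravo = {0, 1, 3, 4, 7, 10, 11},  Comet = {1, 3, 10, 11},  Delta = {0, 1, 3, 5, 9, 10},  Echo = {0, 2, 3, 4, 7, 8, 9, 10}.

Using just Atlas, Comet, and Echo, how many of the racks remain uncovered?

1

Union of Atlas, Comet, Echo = {0, 1, 2, 3, 4, 6, 7, 8, 9, 10, 11}.
Not covered: 5 — 1 rack.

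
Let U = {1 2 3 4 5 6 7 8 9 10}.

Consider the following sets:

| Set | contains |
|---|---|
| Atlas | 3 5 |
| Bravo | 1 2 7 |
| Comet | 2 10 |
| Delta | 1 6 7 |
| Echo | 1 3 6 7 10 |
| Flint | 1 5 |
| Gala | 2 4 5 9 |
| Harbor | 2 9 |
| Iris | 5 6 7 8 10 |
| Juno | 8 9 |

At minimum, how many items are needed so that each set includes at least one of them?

4

The 4 items {1, 5, 9, 10} hit every set.
The sets Atlas, Comet, Delta, Juno are pairwise disjoint, so any hitting set needs a separate item for each — at least 4. Hence 4 is optimal.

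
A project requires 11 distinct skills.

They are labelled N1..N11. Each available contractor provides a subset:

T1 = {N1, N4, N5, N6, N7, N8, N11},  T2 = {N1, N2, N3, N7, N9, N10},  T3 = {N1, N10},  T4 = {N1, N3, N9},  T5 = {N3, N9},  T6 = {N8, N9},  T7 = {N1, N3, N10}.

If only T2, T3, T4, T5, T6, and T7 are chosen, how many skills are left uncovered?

4

Union of T2, T3, T4, T5, T6, T7 = {N1, N2, N3, N7, N8, N9, N10}.
Not covered: N4, N5, N6, N11 — 4 skills.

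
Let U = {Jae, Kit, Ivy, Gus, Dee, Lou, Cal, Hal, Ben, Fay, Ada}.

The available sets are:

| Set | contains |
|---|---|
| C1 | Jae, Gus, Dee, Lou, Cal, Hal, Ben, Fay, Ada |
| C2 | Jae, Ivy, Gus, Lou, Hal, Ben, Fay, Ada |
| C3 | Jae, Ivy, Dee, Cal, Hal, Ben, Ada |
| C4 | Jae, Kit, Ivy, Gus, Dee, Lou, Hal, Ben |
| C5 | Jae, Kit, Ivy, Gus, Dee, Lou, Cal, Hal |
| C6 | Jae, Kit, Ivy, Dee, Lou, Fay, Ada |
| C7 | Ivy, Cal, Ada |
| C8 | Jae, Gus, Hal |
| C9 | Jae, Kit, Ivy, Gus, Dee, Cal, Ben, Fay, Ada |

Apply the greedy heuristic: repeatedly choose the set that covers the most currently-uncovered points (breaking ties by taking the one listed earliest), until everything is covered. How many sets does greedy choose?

2

Greedy: pick C1 (covers 9 new) → pick C4 (covers 2 new). Total picks: 2.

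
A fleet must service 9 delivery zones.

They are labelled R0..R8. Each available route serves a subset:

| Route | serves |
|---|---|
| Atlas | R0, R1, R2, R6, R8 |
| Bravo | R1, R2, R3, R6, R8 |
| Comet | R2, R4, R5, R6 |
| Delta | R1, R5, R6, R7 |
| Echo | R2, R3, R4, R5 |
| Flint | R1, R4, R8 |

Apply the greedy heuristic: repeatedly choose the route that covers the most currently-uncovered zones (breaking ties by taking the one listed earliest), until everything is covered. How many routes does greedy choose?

Greedy: pick Atlas (covers 5 new) → pick Echo (covers 3 new) → pick Delta (covers 1 new). Total picks: 3.

3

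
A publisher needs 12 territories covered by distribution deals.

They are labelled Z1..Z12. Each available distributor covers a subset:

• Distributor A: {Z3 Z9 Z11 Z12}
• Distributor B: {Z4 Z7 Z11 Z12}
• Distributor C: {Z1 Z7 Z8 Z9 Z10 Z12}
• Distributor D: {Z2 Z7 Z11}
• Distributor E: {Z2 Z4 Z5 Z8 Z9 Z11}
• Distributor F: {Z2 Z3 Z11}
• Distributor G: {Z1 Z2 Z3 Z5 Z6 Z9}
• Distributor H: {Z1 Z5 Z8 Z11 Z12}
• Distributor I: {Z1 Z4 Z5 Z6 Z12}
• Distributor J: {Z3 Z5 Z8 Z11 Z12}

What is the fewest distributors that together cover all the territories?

3

B and C and G together: B ∪ C ∪ G = {Z1, Z2, Z3, Z4, Z5, Z6, Z7, Z8, Z9, Z10, Z11, Z12} — every territory is covered.
Only C contains Z10, so C is forced; the remaining 6 territories need at least 2 more distributors (each remaining distributor adds at most 4) — so at least 3 distributors are needed, and 3 is optimal.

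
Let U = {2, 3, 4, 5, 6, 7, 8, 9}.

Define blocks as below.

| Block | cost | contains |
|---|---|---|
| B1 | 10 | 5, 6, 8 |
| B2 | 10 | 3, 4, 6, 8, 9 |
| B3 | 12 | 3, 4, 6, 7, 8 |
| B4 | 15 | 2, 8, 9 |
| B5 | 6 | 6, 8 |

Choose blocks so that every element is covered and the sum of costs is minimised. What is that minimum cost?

B1, B3, B4 together cover every element (B1 ∪ B3 ∪ B4 = {2, 3, 4, 5, 6, 7, 8, 9}); total cost 10 + 12 + 15 = 37.
The greedy pick B2, B1, B3, B4 costs 47; no covering selection beats 37.

37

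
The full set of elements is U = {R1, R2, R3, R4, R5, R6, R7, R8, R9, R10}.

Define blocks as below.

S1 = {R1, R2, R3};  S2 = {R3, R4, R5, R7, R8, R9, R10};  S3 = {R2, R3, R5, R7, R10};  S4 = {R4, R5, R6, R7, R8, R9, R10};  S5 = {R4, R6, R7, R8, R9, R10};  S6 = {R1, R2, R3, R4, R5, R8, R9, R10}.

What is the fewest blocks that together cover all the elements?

S4 and S6 together: S4 ∪ S6 = {R1, R2, R3, R4, R5, R6, R7, R8, R9, R10} — every element is covered.
No single block has all 10 elements (the largest, S6, has 8), so 2 is optimal.

2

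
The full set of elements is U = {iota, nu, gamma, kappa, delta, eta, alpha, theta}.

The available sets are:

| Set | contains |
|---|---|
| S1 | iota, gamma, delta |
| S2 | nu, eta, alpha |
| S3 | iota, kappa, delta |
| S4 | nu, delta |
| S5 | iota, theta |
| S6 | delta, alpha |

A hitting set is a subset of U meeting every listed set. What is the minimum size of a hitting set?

3

Take H = {iota, delta, alpha}. Each listed set contains at least one of these, so H is a hitting set of size 3.
No choice of 2 elements meets every set, so 3 is the minimum.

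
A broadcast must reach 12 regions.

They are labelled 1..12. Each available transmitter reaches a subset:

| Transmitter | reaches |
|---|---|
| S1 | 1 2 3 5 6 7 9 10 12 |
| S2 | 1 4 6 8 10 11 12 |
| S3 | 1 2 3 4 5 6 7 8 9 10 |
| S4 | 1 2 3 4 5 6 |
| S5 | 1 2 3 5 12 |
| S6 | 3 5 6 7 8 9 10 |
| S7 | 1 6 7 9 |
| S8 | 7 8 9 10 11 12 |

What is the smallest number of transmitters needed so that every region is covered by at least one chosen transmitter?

2

S2 and S3 together: S2 ∪ S3 = {1, 2, 3, 4, 5, 6, 7, 8, 9, 10, 11, 12} — every region is covered.
No single transmitter has all 12 regions (the largest, S3, has 10), so 2 is optimal.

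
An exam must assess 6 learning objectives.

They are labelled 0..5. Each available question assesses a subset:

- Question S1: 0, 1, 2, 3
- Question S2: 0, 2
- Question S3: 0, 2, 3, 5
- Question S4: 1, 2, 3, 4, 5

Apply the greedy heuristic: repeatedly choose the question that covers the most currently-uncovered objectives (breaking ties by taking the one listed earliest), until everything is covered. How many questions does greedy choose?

Greedy: pick S4 (covers 5 new) → pick S1 (covers 1 new). Total picks: 2.

2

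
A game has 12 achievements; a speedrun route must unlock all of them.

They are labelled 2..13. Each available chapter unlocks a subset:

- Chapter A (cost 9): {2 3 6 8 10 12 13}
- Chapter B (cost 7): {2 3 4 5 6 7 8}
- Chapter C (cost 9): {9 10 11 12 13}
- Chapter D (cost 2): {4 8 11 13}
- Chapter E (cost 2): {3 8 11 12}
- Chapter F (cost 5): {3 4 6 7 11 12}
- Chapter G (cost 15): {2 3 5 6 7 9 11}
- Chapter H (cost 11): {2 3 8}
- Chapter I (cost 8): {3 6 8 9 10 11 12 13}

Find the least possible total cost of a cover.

15

B, I together cover every achievement (B ∪ I = {2, 3, 4, 5, 6, 7, 8, 9, 10, 11, 12, 13}); total cost 7 + 8 = 15.
The greedy pick D, E, B, I costs 19; no covering selection beats 15.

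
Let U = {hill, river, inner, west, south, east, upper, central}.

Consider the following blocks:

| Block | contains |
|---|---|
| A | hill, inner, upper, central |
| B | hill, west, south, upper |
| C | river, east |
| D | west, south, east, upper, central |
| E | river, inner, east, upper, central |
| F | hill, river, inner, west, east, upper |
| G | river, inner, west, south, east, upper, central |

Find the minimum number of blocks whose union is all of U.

A and G together: A ∪ G = {hill, river, inner, west, south, east, upper, central} — every item is covered.
No single block has all 8 items (the largest, G, has 7), so 2 is optimal.

2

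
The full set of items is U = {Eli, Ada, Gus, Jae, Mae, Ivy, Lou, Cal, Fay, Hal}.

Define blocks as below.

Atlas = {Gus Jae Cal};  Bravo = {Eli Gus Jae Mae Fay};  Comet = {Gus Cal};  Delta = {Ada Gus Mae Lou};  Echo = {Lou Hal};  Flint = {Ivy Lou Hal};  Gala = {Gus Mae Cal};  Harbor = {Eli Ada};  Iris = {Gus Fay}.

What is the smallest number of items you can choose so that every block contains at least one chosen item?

Take H = {Eli, Gus, Hal}. Each listed block contains at least one of these, so H is a hitting set of size 3.
The blocks Atlas, Echo, Harbor are pairwise disjoint, so any hitting set needs a separate item for each — at least 3. Hence 3 is optimal.

3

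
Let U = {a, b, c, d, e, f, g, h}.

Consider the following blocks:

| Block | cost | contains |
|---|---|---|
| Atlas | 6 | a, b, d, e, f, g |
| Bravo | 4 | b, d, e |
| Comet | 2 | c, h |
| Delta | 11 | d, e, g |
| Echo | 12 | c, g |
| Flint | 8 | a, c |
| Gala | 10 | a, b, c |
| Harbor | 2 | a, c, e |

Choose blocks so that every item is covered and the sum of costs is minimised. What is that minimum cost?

Atlas, Comet together cover every item (Atlas ∪ Comet = {a, b, c, d, e, f, g, h}); total cost 6 + 2 = 8.
The greedy pick Harbor, Atlas, Comet costs 10; no covering selection beats 8.

8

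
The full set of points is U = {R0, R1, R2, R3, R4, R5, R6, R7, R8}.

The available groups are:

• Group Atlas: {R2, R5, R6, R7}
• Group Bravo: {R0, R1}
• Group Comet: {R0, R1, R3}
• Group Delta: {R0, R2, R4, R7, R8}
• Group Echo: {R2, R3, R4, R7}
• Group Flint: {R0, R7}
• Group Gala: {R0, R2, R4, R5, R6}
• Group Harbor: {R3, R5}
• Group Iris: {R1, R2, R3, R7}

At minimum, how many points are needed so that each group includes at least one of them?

3

H = {R0, R2, R3} meets every group (each contains at least one member of H), and |H| = 3.
No choice of 2 points meets every group, so 3 is the minimum.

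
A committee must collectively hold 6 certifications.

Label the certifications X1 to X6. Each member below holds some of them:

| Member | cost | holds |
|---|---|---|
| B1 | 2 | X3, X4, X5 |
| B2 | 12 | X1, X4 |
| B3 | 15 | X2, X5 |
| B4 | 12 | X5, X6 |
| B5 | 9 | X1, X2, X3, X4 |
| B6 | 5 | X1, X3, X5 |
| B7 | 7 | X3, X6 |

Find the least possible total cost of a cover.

18

B1, B5, B7 together cover every certification (B1 ∪ B5 ∪ B7 = {X1, X2, X3, X4, X5, X6}); total cost 2 + 9 + 7 = 18.
No covering selection has total cost below 18.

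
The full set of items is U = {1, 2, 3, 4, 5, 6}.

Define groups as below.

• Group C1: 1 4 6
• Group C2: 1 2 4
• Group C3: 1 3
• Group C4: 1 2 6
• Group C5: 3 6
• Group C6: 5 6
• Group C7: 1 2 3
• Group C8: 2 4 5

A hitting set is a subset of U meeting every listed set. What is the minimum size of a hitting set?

The 3 items {1, 4, 6} hit every group.
No choice of 2 items meets every group, so 3 is the minimum.

3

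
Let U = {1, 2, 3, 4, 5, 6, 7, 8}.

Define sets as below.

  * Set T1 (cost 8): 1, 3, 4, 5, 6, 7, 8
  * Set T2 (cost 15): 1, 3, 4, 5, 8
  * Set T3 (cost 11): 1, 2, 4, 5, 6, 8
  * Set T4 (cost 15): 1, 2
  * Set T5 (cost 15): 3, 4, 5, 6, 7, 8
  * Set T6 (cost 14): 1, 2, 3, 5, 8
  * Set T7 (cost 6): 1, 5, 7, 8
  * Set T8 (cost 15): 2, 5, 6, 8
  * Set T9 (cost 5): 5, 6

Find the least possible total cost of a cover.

T1, T3 together cover every item (T1 ∪ T3 = {1, 2, 3, 4, 5, 6, 7, 8}); total cost 8 + 11 = 19.
No covering selection has total cost below 19.

19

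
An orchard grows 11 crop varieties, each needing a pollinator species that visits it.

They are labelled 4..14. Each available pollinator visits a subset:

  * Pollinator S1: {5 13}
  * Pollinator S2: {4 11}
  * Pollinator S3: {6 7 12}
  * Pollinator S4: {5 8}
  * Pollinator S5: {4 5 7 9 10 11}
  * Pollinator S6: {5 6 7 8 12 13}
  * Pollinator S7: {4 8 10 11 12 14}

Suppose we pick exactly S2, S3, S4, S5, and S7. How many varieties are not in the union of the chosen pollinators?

1

Union of S2, S3, S4, S5, S7 = {4, 5, 6, 7, 8, 9, 10, 11, 12, 14}.
Not covered: 13 — 1 variety.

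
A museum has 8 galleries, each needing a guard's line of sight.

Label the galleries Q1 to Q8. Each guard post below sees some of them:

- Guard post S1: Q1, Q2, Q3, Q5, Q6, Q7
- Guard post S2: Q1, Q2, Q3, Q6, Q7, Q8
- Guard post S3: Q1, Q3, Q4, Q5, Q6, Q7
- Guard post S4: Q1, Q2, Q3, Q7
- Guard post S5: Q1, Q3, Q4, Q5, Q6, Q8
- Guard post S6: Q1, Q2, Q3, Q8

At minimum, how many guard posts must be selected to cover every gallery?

2

Take {S4, S5}. Their union is {Q1, Q2, Q3, Q4, Q5, Q6, Q7, Q8}, which is all 8 galleries.
No single guard post has all 8 galleries (the largest, S1, has 6), so 2 is optimal.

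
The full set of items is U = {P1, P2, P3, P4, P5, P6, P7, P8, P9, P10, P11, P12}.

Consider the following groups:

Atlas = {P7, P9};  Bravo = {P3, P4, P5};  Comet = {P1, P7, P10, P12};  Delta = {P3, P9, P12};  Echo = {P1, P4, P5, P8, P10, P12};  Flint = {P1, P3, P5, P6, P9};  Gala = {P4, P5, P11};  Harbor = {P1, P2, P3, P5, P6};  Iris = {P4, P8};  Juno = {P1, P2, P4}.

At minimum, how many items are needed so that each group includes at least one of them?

H = {P1, P4, P9} meets every group (each contains at least one member of H), and |H| = 3.
The groups Atlas, Harbor, Iris are pairwise disjoint, so any hitting set needs a separate item for each — at least 3. Hence 3 is optimal.

3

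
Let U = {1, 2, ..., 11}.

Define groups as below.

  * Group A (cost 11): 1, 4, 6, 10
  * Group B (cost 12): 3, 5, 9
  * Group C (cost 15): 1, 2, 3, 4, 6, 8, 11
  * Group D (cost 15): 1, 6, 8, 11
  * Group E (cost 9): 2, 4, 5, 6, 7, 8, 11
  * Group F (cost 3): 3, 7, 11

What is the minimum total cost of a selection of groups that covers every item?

32

A, B, E together cover every item (A ∪ B ∪ E = {1, 2, 3, 4, 5, 6, 7, 8, 9, 10, 11}); total cost 11 + 12 + 9 = 32.
The greedy pick F, E, A, B costs 35; no covering selection beats 32.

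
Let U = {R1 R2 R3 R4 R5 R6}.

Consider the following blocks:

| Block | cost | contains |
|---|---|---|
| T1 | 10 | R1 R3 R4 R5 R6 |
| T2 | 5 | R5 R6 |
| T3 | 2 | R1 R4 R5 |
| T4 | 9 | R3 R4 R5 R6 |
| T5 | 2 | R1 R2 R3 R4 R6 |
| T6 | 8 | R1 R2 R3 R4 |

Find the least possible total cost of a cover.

4

T3, T5 together cover every item (T3 ∪ T5 = {R1, R2, R3, R4, R5, R6}); total cost 2 + 2 = 4.
No covering selection has total cost below 4.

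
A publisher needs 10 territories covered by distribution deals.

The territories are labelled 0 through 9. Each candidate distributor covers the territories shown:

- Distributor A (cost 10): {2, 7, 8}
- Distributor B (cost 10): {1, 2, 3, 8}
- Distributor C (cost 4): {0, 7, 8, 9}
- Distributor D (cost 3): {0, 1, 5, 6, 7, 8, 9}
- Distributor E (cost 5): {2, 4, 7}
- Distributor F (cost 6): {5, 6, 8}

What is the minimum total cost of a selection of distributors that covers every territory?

18

B, D, E together cover every territory (B ∪ D ∪ E = {0, 1, 2, 3, 4, 5, 6, 7, 8, 9}); total cost 10 + 3 + 5 = 18.
No covering selection has total cost below 18.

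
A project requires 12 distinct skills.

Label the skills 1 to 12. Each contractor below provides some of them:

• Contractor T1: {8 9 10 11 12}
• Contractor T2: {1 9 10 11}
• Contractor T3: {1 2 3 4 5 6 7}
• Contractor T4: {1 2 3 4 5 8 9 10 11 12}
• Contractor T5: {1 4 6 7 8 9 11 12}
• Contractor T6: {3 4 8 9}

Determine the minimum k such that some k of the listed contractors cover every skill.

Take {T4, T5}. Their union is {1, 2, 3, 4, 5, 6, 7, 8, 9, 10, 11, 12}, which is all 12 skills.
No single contractor has all 12 skills (the largest, T4, has 10), so 2 is optimal.

2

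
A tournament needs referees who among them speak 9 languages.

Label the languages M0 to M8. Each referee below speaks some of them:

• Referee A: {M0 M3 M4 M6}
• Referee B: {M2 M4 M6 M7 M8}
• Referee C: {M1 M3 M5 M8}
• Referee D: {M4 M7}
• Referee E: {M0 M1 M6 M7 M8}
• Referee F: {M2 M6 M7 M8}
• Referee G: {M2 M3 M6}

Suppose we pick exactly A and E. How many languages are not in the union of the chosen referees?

2

Union of A, E = {M0, M1, M3, M4, M6, M7, M8}.
Not covered: M2, M5 — 2 languages.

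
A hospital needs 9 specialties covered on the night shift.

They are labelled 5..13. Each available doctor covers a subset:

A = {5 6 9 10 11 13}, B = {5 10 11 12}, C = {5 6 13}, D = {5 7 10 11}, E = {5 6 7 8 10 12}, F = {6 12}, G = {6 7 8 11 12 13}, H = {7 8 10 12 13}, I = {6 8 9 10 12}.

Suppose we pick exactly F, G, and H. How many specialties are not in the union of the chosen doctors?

Union of F, G, H = {6, 7, 8, 10, 11, 12, 13}.
Not covered: 5, 9 — 2 specialties.

2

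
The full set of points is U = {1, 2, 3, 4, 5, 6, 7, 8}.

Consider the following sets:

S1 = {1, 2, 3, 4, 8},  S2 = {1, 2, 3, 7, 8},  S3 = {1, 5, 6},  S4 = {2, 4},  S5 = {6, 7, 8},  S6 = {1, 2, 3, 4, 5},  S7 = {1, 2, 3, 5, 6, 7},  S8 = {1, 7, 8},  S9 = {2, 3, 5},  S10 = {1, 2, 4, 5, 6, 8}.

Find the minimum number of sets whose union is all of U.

2

S2 and S10 together: S2 ∪ S10 = {1, 2, 3, 4, 5, 6, 7, 8} — every point is covered.
No single set has all 8 points (the largest, S7, has 6), so 2 is optimal.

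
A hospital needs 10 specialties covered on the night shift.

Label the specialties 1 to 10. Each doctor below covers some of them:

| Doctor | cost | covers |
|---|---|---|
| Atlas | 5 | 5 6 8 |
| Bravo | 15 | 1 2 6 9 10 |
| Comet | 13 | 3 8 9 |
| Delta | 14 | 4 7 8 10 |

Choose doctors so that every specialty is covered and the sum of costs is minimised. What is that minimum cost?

47

Atlas, Bravo, Comet, Delta together cover every specialty (Atlas ∪ Bravo ∪ Comet ∪ Delta = {1, 2, 3, 4, 5, 6, 7, 8, 9, 10}); total cost 5 + 15 + 13 + 14 = 47.
No covering selection has total cost below 47.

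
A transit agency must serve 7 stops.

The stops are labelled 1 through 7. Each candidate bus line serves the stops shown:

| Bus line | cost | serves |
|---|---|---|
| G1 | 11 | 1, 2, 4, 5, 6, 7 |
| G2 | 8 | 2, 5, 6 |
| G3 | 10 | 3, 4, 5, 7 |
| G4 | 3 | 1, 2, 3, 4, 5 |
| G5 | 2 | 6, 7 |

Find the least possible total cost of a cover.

5

G4, G5 together cover every stop (G4 ∪ G5 = {1, 2, 3, 4, 5, 6, 7}); total cost 3 + 2 = 5.
No covering selection has total cost below 5.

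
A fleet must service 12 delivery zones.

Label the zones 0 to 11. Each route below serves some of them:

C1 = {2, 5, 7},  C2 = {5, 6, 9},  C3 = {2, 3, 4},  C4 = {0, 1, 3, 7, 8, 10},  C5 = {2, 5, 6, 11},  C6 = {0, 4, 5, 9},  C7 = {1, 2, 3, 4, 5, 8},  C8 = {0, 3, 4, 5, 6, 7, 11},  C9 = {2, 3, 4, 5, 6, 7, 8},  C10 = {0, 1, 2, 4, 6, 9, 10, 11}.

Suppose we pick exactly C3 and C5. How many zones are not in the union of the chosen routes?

6

Union of C3, C5 = {2, 3, 4, 5, 6, 11}.
Not covered: 0, 1, 7, 8, 9, 10 — 6 zones.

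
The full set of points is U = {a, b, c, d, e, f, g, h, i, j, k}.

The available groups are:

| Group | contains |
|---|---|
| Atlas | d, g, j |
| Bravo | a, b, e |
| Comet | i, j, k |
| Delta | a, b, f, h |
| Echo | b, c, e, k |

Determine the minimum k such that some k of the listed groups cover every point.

4

Atlas, Comet, Delta, and Echo cover everything between them: the union {a, b, c, d, e, f, g, h, i, j, k} is all of U.
Only Echo contains c, so Echo is forced; the remaining 7 points need at least 3 more groups (each remaining group adds at most 3) — so at least 4 groups are needed, and 4 is optimal.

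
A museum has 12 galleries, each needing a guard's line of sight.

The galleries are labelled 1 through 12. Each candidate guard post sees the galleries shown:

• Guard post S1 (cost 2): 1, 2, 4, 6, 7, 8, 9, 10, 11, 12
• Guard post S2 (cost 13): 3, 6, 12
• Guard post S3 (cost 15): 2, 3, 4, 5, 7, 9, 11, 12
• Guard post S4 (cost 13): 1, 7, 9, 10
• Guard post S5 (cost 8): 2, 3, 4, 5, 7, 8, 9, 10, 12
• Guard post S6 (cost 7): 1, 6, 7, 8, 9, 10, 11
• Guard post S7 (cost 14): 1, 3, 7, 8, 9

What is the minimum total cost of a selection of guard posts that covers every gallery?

S1, S5 together cover every gallery (S1 ∪ S5 = {1, 2, 3, 4, 5, 6, 7, 8, 9, 10, 11, 12}); total cost 2 + 8 = 10.
No covering selection has total cost below 10.

10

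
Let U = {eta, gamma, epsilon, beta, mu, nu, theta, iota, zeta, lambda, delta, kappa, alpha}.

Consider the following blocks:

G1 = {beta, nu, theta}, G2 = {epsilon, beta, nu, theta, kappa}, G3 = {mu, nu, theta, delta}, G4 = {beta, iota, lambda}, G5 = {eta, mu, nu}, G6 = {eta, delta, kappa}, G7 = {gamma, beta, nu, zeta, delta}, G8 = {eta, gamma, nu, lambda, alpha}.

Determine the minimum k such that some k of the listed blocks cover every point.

Take {G2, G4, G5, G7, G8}. Their union is {eta, gamma, epsilon, beta, mu, nu, theta, iota, zeta, lambda, delta, kappa, alpha}, which is all 13 points.
No 4 of the 8 blocks cover everything (all 70 combinations miss at least one point), so 5 is optimal.

5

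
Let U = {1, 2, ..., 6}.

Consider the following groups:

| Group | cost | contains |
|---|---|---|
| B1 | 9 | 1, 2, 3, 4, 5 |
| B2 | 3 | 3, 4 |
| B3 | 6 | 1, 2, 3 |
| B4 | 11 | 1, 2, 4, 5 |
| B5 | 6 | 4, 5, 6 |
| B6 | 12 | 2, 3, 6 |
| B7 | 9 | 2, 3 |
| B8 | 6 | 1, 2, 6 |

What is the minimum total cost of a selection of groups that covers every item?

B3, B5 together cover every item (B3 ∪ B5 = {1, 2, 3, 4, 5, 6}); total cost 6 + 6 = 12.
The greedy pick B2, B8, B5 costs 15; no covering selection beats 12.

12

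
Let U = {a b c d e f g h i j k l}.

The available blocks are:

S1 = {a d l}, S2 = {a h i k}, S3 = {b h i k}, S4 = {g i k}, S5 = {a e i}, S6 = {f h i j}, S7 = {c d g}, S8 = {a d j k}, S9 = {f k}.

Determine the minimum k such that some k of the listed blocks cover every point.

S1 and S3 and S5 and S6 and S7 together: S1 ∪ S3 ∪ S5 ∪ S6 ∪ S7 = {a, b, c, d, e, f, g, h, i, j, k, l} — every point is covered.
No 4 of the 9 blocks cover everything (all 126 combinations miss at least one point), so 5 is optimal.

5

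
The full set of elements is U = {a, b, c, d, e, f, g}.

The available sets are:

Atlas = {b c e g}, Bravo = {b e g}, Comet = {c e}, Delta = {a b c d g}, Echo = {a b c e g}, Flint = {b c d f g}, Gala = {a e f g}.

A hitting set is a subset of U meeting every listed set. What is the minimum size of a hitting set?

2

Take H = {c, e}. Each listed set contains at least one of these, so H is a hitting set of size 2.
No single element lies in every set, so at least 2 are needed and 2 is optimal.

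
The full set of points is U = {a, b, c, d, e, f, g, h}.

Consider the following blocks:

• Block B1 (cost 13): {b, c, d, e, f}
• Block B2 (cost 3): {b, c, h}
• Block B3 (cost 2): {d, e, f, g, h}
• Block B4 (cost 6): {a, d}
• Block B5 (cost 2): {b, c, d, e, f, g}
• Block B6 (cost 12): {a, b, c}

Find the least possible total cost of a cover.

10

B3, B4, B5 together cover every point (B3 ∪ B4 ∪ B5 = {a, b, c, d, e, f, g, h}); total cost 2 + 6 + 2 = 10.
No covering selection has total cost below 10.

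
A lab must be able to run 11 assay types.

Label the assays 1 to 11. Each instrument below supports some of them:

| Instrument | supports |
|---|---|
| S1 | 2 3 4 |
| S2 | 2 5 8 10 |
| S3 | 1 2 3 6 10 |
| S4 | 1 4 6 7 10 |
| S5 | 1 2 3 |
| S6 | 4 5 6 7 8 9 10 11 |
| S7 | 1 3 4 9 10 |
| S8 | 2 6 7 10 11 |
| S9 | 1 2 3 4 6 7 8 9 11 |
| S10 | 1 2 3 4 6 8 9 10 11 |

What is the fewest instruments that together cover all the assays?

2

Take {S3, S6}. Their union is {1, 2, 3, 4, 5, 6, 7, 8, 9, 10, 11}, which is all 11 assays.
No single instrument has all 11 assays (the largest, S9, has 9), so 2 is optimal.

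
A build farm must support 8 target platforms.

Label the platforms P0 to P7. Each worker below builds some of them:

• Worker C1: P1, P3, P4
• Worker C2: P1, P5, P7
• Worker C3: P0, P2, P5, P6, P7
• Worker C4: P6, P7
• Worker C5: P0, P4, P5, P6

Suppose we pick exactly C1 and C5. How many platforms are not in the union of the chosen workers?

Union of C1, C5 = {P0, P1, P3, P4, P5, P6}.
Not covered: P2, P7 — 2 platforms.

2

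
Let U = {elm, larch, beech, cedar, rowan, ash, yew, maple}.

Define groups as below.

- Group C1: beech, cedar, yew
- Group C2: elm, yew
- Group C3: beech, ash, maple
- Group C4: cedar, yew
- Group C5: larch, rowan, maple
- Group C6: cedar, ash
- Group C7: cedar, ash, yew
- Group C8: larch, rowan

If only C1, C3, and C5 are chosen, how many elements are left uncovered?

1

Union of C1, C3, C5 = {larch, beech, cedar, rowan, ash, yew, maple}.
Not covered: elm — 1 element.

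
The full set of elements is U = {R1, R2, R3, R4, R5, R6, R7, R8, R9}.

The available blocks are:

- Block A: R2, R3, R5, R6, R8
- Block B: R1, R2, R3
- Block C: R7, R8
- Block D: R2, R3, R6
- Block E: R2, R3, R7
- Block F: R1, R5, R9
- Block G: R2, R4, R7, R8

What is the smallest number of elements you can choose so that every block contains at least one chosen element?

The 3 elements {R1, R2, R7} hit every block.
The blocks C, D, F are pairwise disjoint, so any hitting set needs a separate element for each — at least 3. Hence 3 is optimal.

3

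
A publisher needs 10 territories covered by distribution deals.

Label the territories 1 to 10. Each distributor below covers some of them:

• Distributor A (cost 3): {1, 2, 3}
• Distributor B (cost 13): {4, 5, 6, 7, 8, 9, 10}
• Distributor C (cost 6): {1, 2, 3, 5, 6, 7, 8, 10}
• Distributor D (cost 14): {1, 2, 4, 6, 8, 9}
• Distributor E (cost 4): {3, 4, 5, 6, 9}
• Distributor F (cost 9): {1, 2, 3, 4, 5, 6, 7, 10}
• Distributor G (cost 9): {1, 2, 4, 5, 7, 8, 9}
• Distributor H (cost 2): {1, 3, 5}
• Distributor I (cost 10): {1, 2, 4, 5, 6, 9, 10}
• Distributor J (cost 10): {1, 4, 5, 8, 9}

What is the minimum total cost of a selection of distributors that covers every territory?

C, E together cover every territory (C ∪ E = {1, 2, 3, 4, 5, 6, 7, 8, 9, 10}); total cost 6 + 4 = 10.
The greedy pick H, C, E costs 12; no covering selection beats 10.

10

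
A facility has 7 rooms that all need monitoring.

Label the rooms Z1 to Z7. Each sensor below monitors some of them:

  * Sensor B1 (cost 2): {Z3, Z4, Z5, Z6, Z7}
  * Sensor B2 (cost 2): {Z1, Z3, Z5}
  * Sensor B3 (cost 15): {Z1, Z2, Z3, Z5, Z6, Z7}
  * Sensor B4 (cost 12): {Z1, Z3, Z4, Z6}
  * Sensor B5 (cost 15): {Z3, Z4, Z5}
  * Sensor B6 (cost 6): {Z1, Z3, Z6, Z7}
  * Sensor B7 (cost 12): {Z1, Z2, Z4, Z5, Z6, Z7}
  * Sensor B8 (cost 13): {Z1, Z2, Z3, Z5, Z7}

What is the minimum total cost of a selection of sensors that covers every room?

14

B1, B7 together cover every room (B1 ∪ B7 = {Z1, Z2, Z3, Z4, Z5, Z6, Z7}); total cost 2 + 12 = 14.
The greedy pick B1, B2, B7 costs 16; no covering selection beats 14.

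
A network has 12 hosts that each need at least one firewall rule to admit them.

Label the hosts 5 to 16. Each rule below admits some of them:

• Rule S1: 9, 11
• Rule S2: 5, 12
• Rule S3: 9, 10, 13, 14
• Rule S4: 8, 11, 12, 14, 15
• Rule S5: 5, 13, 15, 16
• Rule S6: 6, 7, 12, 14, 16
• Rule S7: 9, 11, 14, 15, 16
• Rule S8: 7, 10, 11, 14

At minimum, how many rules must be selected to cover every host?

4

S2 and S3 and S4 and S6 together: S2 ∪ S3 ∪ S4 ∪ S6 = {5, 6, 7, 8, 9, 10, 11, 12, 13, 14, 15, 16} — every host is covered.
Only S6 contains 6, so S6 is forced; the remaining 7 hosts need at least 3 more rules (each remaining rule adds at most 3) — so at least 4 rules are needed, and 4 is optimal.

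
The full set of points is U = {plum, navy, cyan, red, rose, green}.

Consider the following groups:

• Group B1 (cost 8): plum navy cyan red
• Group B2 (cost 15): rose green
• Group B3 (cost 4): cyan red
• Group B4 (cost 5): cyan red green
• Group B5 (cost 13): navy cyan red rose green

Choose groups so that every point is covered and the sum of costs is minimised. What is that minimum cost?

21

B1, B5 together cover every point (B1 ∪ B5 = {plum, navy, cyan, red, rose, green}); total cost 8 + 13 = 21.
The greedy pick B4, B1, B5 costs 26; no covering selection beats 21.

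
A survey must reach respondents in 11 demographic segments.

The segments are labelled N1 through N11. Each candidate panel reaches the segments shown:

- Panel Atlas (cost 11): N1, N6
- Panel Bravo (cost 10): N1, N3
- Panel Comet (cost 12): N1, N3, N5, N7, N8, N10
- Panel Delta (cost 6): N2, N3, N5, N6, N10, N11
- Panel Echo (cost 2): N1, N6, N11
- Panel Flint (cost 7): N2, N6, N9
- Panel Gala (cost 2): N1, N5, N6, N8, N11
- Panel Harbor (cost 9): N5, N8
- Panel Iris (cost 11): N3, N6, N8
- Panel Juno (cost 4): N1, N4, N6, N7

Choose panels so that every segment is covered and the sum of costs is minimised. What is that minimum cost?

19

Delta, Flint, Gala, Juno together cover every segment (Delta ∪ Flint ∪ Gala ∪ Juno = {N1, N2, N3, N4, N5, N6, N7, N8, N9, N10, N11}); total cost 6 + 7 + 2 + 4 = 19.
No covering selection has total cost below 19.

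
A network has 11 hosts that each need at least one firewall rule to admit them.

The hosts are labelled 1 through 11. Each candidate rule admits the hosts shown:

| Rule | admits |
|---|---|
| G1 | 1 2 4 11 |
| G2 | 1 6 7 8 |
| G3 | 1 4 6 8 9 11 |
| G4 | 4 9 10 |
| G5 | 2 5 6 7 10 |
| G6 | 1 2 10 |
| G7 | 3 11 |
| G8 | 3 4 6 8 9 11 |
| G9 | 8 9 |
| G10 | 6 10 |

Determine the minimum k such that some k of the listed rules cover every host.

G3 and G5 and G8 together: G3 ∪ G5 ∪ G8 = {1, 2, 3, 4, 5, 6, 7, 8, 9, 10, 11} — every host is covered.
Only G5 contains 5, so G5 is forced; the remaining 6 hosts need at least 2 more rules (each remaining rule adds at most 5) — so at least 3 rules are needed, and 3 is optimal.

3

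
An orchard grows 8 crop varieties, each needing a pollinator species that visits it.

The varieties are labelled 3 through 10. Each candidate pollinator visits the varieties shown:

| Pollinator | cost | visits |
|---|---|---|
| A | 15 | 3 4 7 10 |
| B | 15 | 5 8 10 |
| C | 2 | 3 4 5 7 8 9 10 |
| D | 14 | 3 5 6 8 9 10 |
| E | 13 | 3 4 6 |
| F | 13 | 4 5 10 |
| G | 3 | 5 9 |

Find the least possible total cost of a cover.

C, E together cover every variety (C ∪ E = {3, 4, 5, 6, 7, 8, 9, 10}); total cost 2 + 13 = 15.
No covering selection has total cost below 15.

15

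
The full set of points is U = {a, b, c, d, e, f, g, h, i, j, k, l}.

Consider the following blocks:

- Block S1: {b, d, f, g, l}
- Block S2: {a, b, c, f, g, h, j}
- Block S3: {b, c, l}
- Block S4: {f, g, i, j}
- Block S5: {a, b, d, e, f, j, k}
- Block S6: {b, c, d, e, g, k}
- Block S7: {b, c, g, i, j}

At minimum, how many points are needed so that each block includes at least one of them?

2

Take T = {b, f}. Each listed block contains at least one of these, so T is a hitting set of size 2.
The blocks S3, S4 are pairwise disjoint, so any hitting set needs a separate point for each — at least 2. Hence 2 is optimal.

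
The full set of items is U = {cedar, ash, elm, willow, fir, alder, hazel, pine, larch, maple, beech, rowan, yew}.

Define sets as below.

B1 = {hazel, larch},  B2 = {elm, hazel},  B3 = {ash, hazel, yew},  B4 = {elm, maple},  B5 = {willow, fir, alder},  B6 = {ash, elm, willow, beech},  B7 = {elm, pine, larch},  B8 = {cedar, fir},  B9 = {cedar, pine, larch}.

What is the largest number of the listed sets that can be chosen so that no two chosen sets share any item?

4

B3, B4, B5, B9 are pairwise disjoint (B3={ash,hazel,yew}; B4={elm,maple}; B5={willow,fir,alder}; B9={cedar,pine,larch}).
Every remaining set overlaps one of these, and no 5 of the listed sets are pairwise disjoint, so 4 is the maximum.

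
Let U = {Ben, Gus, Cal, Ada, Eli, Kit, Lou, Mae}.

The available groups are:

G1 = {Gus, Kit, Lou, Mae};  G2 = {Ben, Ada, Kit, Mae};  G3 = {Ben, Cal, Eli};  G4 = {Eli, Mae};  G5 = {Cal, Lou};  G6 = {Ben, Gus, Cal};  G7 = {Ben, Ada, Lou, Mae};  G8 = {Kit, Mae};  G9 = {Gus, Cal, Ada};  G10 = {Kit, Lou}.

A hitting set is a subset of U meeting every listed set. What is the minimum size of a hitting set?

The 3 elements {Cal, Lou, Mae} hit every group.
The groups G4, G9, G10 are pairwise disjoint, so any hitting set needs a separate element for each — at least 3. Hence 3 is optimal.

3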